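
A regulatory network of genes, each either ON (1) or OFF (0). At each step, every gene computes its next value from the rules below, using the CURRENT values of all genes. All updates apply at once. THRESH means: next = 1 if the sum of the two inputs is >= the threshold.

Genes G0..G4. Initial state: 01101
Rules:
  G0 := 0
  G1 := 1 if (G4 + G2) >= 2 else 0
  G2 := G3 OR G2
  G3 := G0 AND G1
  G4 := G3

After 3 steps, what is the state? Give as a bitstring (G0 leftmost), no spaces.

Step 1: G0=0(const) G1=(1+1>=2)=1 G2=G3|G2=0|1=1 G3=G0&G1=0&1=0 G4=G3=0 -> 01100
Step 2: G0=0(const) G1=(0+1>=2)=0 G2=G3|G2=0|1=1 G3=G0&G1=0&1=0 G4=G3=0 -> 00100
Step 3: G0=0(const) G1=(0+1>=2)=0 G2=G3|G2=0|1=1 G3=G0&G1=0&0=0 G4=G3=0 -> 00100

00100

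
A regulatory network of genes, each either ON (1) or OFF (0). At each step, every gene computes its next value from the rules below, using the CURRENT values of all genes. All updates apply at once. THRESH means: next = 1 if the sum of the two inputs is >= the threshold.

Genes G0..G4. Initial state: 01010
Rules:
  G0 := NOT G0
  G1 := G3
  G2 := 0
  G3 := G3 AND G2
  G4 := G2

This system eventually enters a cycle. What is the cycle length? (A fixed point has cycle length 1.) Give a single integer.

Answer: 2

Derivation:
Step 0: 01010
Step 1: G0=NOT G0=NOT 0=1 G1=G3=1 G2=0(const) G3=G3&G2=1&0=0 G4=G2=0 -> 11000
Step 2: G0=NOT G0=NOT 1=0 G1=G3=0 G2=0(const) G3=G3&G2=0&0=0 G4=G2=0 -> 00000
Step 3: G0=NOT G0=NOT 0=1 G1=G3=0 G2=0(const) G3=G3&G2=0&0=0 G4=G2=0 -> 10000
Step 4: G0=NOT G0=NOT 1=0 G1=G3=0 G2=0(const) G3=G3&G2=0&0=0 G4=G2=0 -> 00000
State from step 4 equals state from step 2 -> cycle length 2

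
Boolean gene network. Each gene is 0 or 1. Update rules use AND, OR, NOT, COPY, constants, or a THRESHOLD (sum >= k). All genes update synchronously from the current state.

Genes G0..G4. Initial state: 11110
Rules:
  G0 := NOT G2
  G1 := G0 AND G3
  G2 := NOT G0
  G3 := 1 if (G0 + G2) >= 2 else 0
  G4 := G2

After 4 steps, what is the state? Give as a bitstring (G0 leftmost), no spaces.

Step 1: G0=NOT G2=NOT 1=0 G1=G0&G3=1&1=1 G2=NOT G0=NOT 1=0 G3=(1+1>=2)=1 G4=G2=1 -> 01011
Step 2: G0=NOT G2=NOT 0=1 G1=G0&G3=0&1=0 G2=NOT G0=NOT 0=1 G3=(0+0>=2)=0 G4=G2=0 -> 10100
Step 3: G0=NOT G2=NOT 1=0 G1=G0&G3=1&0=0 G2=NOT G0=NOT 1=0 G3=(1+1>=2)=1 G4=G2=1 -> 00011
Step 4: G0=NOT G2=NOT 0=1 G1=G0&G3=0&1=0 G2=NOT G0=NOT 0=1 G3=(0+0>=2)=0 G4=G2=0 -> 10100

10100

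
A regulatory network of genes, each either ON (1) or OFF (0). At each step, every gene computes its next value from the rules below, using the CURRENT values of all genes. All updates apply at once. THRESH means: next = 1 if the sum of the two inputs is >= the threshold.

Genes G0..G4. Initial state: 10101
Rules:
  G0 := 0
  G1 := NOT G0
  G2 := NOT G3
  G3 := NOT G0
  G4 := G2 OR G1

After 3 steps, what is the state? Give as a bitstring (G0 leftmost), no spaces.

Step 1: G0=0(const) G1=NOT G0=NOT 1=0 G2=NOT G3=NOT 0=1 G3=NOT G0=NOT 1=0 G4=G2|G1=1|0=1 -> 00101
Step 2: G0=0(const) G1=NOT G0=NOT 0=1 G2=NOT G3=NOT 0=1 G3=NOT G0=NOT 0=1 G4=G2|G1=1|0=1 -> 01111
Step 3: G0=0(const) G1=NOT G0=NOT 0=1 G2=NOT G3=NOT 1=0 G3=NOT G0=NOT 0=1 G4=G2|G1=1|1=1 -> 01011

01011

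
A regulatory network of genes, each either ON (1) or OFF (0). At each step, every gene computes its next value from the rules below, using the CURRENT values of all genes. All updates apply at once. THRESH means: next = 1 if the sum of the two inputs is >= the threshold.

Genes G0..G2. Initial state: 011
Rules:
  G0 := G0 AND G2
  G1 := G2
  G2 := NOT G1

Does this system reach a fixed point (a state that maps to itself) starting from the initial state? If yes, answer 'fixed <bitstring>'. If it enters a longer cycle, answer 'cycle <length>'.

Step 0: 011
Step 1: G0=G0&G2=0&1=0 G1=G2=1 G2=NOT G1=NOT 1=0 -> 010
Step 2: G0=G0&G2=0&0=0 G1=G2=0 G2=NOT G1=NOT 1=0 -> 000
Step 3: G0=G0&G2=0&0=0 G1=G2=0 G2=NOT G1=NOT 0=1 -> 001
Step 4: G0=G0&G2=0&1=0 G1=G2=1 G2=NOT G1=NOT 0=1 -> 011
Cycle of length 4 starting at step 0 -> no fixed point

Answer: cycle 4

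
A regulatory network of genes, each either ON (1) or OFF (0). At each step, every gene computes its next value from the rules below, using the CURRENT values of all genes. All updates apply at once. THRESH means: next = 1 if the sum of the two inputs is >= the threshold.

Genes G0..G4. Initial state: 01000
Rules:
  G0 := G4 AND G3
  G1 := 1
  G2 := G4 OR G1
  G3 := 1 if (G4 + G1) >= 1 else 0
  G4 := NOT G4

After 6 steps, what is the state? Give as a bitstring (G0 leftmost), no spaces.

Step 1: G0=G4&G3=0&0=0 G1=1(const) G2=G4|G1=0|1=1 G3=(0+1>=1)=1 G4=NOT G4=NOT 0=1 -> 01111
Step 2: G0=G4&G3=1&1=1 G1=1(const) G2=G4|G1=1|1=1 G3=(1+1>=1)=1 G4=NOT G4=NOT 1=0 -> 11110
Step 3: G0=G4&G3=0&1=0 G1=1(const) G2=G4|G1=0|1=1 G3=(0+1>=1)=1 G4=NOT G4=NOT 0=1 -> 01111
Step 4: G0=G4&G3=1&1=1 G1=1(const) G2=G4|G1=1|1=1 G3=(1+1>=1)=1 G4=NOT G4=NOT 1=0 -> 11110
Step 5: G0=G4&G3=0&1=0 G1=1(const) G2=G4|G1=0|1=1 G3=(0+1>=1)=1 G4=NOT G4=NOT 0=1 -> 01111
Step 6: G0=G4&G3=1&1=1 G1=1(const) G2=G4|G1=1|1=1 G3=(1+1>=1)=1 G4=NOT G4=NOT 1=0 -> 11110

11110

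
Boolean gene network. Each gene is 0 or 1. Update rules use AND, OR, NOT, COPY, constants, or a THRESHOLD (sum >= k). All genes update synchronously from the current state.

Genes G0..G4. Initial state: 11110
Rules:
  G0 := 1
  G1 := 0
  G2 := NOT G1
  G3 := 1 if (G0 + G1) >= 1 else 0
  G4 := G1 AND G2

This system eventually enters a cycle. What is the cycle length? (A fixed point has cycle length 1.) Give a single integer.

Answer: 1

Derivation:
Step 0: 11110
Step 1: G0=1(const) G1=0(const) G2=NOT G1=NOT 1=0 G3=(1+1>=1)=1 G4=G1&G2=1&1=1 -> 10011
Step 2: G0=1(const) G1=0(const) G2=NOT G1=NOT 0=1 G3=(1+0>=1)=1 G4=G1&G2=0&0=0 -> 10110
Step 3: G0=1(const) G1=0(const) G2=NOT G1=NOT 0=1 G3=(1+0>=1)=1 G4=G1&G2=0&1=0 -> 10110
State from step 3 equals state from step 2 -> cycle length 1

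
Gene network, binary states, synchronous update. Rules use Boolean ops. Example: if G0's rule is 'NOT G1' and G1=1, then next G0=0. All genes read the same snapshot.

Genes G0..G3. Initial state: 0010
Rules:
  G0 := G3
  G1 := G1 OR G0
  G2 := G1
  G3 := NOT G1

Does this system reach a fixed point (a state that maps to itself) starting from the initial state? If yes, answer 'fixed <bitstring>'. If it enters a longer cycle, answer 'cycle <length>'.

Answer: fixed 0110

Derivation:
Step 0: 0010
Step 1: G0=G3=0 G1=G1|G0=0|0=0 G2=G1=0 G3=NOT G1=NOT 0=1 -> 0001
Step 2: G0=G3=1 G1=G1|G0=0|0=0 G2=G1=0 G3=NOT G1=NOT 0=1 -> 1001
Step 3: G0=G3=1 G1=G1|G0=0|1=1 G2=G1=0 G3=NOT G1=NOT 0=1 -> 1101
Step 4: G0=G3=1 G1=G1|G0=1|1=1 G2=G1=1 G3=NOT G1=NOT 1=0 -> 1110
Step 5: G0=G3=0 G1=G1|G0=1|1=1 G2=G1=1 G3=NOT G1=NOT 1=0 -> 0110
Step 6: G0=G3=0 G1=G1|G0=1|0=1 G2=G1=1 G3=NOT G1=NOT 1=0 -> 0110
Fixed point reached at step 5: 0110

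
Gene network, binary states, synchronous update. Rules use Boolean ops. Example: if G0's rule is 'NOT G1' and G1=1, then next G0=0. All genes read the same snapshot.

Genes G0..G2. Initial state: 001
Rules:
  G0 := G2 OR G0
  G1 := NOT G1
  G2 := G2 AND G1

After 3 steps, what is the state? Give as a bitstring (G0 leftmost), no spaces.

Step 1: G0=G2|G0=1|0=1 G1=NOT G1=NOT 0=1 G2=G2&G1=1&0=0 -> 110
Step 2: G0=G2|G0=0|1=1 G1=NOT G1=NOT 1=0 G2=G2&G1=0&1=0 -> 100
Step 3: G0=G2|G0=0|1=1 G1=NOT G1=NOT 0=1 G2=G2&G1=0&0=0 -> 110

110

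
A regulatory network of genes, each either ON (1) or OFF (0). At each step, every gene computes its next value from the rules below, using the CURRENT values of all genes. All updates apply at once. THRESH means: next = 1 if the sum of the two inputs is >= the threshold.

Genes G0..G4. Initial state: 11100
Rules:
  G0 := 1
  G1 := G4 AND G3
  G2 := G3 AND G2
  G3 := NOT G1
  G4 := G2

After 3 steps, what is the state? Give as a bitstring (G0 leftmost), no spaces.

Step 1: G0=1(const) G1=G4&G3=0&0=0 G2=G3&G2=0&1=0 G3=NOT G1=NOT 1=0 G4=G2=1 -> 10001
Step 2: G0=1(const) G1=G4&G3=1&0=0 G2=G3&G2=0&0=0 G3=NOT G1=NOT 0=1 G4=G2=0 -> 10010
Step 3: G0=1(const) G1=G4&G3=0&1=0 G2=G3&G2=1&0=0 G3=NOT G1=NOT 0=1 G4=G2=0 -> 10010

10010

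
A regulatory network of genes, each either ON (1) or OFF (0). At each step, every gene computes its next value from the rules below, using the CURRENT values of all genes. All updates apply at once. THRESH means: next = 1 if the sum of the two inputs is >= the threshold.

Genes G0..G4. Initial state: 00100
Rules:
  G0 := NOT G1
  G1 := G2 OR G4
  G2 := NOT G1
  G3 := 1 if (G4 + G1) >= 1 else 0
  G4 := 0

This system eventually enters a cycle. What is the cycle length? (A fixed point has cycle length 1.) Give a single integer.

Step 0: 00100
Step 1: G0=NOT G1=NOT 0=1 G1=G2|G4=1|0=1 G2=NOT G1=NOT 0=1 G3=(0+0>=1)=0 G4=0(const) -> 11100
Step 2: G0=NOT G1=NOT 1=0 G1=G2|G4=1|0=1 G2=NOT G1=NOT 1=0 G3=(0+1>=1)=1 G4=0(const) -> 01010
Step 3: G0=NOT G1=NOT 1=0 G1=G2|G4=0|0=0 G2=NOT G1=NOT 1=0 G3=(0+1>=1)=1 G4=0(const) -> 00010
Step 4: G0=NOT G1=NOT 0=1 G1=G2|G4=0|0=0 G2=NOT G1=NOT 0=1 G3=(0+0>=1)=0 G4=0(const) -> 10100
Step 5: G0=NOT G1=NOT 0=1 G1=G2|G4=1|0=1 G2=NOT G1=NOT 0=1 G3=(0+0>=1)=0 G4=0(const) -> 11100
State from step 5 equals state from step 1 -> cycle length 4

Answer: 4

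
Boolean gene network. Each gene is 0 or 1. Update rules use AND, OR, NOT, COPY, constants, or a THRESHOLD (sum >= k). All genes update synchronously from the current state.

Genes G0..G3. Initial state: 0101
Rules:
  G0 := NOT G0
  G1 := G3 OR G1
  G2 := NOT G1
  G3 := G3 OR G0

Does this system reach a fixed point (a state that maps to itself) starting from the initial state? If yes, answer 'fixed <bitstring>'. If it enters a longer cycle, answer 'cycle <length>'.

Answer: cycle 2

Derivation:
Step 0: 0101
Step 1: G0=NOT G0=NOT 0=1 G1=G3|G1=1|1=1 G2=NOT G1=NOT 1=0 G3=G3|G0=1|0=1 -> 1101
Step 2: G0=NOT G0=NOT 1=0 G1=G3|G1=1|1=1 G2=NOT G1=NOT 1=0 G3=G3|G0=1|1=1 -> 0101
Cycle of length 2 starting at step 0 -> no fixed point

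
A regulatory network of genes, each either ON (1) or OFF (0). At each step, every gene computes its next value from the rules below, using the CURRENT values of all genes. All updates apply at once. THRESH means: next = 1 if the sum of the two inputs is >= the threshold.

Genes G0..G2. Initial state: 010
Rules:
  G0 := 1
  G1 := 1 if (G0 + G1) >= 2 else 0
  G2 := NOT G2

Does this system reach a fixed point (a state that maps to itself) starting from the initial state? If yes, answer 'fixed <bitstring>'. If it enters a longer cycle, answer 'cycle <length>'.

Step 0: 010
Step 1: G0=1(const) G1=(0+1>=2)=0 G2=NOT G2=NOT 0=1 -> 101
Step 2: G0=1(const) G1=(1+0>=2)=0 G2=NOT G2=NOT 1=0 -> 100
Step 3: G0=1(const) G1=(1+0>=2)=0 G2=NOT G2=NOT 0=1 -> 101
Cycle of length 2 starting at step 1 -> no fixed point

Answer: cycle 2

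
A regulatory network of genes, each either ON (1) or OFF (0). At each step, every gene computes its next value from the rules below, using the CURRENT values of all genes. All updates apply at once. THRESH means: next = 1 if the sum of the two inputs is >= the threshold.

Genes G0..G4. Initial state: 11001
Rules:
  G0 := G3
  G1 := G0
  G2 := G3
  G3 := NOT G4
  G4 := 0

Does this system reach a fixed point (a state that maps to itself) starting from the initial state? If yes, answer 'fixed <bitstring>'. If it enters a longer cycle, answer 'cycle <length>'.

Answer: fixed 11110

Derivation:
Step 0: 11001
Step 1: G0=G3=0 G1=G0=1 G2=G3=0 G3=NOT G4=NOT 1=0 G4=0(const) -> 01000
Step 2: G0=G3=0 G1=G0=0 G2=G3=0 G3=NOT G4=NOT 0=1 G4=0(const) -> 00010
Step 3: G0=G3=1 G1=G0=0 G2=G3=1 G3=NOT G4=NOT 0=1 G4=0(const) -> 10110
Step 4: G0=G3=1 G1=G0=1 G2=G3=1 G3=NOT G4=NOT 0=1 G4=0(const) -> 11110
Step 5: G0=G3=1 G1=G0=1 G2=G3=1 G3=NOT G4=NOT 0=1 G4=0(const) -> 11110
Fixed point reached at step 4: 11110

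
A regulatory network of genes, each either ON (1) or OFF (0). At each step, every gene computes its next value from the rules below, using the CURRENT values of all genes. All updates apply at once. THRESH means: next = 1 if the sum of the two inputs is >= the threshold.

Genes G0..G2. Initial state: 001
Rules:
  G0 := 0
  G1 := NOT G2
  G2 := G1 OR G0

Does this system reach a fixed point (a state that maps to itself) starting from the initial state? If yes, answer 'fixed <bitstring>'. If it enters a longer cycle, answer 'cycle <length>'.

Step 0: 001
Step 1: G0=0(const) G1=NOT G2=NOT 1=0 G2=G1|G0=0|0=0 -> 000
Step 2: G0=0(const) G1=NOT G2=NOT 0=1 G2=G1|G0=0|0=0 -> 010
Step 3: G0=0(const) G1=NOT G2=NOT 0=1 G2=G1|G0=1|0=1 -> 011
Step 4: G0=0(const) G1=NOT G2=NOT 1=0 G2=G1|G0=1|0=1 -> 001
Cycle of length 4 starting at step 0 -> no fixed point

Answer: cycle 4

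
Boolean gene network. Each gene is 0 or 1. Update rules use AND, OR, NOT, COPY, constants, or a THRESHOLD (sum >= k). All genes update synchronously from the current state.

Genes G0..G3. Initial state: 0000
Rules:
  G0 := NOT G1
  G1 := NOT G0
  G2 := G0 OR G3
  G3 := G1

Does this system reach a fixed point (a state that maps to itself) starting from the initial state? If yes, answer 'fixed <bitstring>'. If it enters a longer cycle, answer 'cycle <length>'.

Answer: cycle 2

Derivation:
Step 0: 0000
Step 1: G0=NOT G1=NOT 0=1 G1=NOT G0=NOT 0=1 G2=G0|G3=0|0=0 G3=G1=0 -> 1100
Step 2: G0=NOT G1=NOT 1=0 G1=NOT G0=NOT 1=0 G2=G0|G3=1|0=1 G3=G1=1 -> 0011
Step 3: G0=NOT G1=NOT 0=1 G1=NOT G0=NOT 0=1 G2=G0|G3=0|1=1 G3=G1=0 -> 1110
Step 4: G0=NOT G1=NOT 1=0 G1=NOT G0=NOT 1=0 G2=G0|G3=1|0=1 G3=G1=1 -> 0011
Cycle of length 2 starting at step 2 -> no fixed point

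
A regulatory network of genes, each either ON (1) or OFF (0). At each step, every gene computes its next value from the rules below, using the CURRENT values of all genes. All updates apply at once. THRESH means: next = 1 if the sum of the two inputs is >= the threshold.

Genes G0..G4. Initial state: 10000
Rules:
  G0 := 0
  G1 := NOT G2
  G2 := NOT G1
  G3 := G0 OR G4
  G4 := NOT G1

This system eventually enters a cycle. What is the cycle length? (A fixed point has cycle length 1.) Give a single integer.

Answer: 2

Derivation:
Step 0: 10000
Step 1: G0=0(const) G1=NOT G2=NOT 0=1 G2=NOT G1=NOT 0=1 G3=G0|G4=1|0=1 G4=NOT G1=NOT 0=1 -> 01111
Step 2: G0=0(const) G1=NOT G2=NOT 1=0 G2=NOT G1=NOT 1=0 G3=G0|G4=0|1=1 G4=NOT G1=NOT 1=0 -> 00010
Step 3: G0=0(const) G1=NOT G2=NOT 0=1 G2=NOT G1=NOT 0=1 G3=G0|G4=0|0=0 G4=NOT G1=NOT 0=1 -> 01101
Step 4: G0=0(const) G1=NOT G2=NOT 1=0 G2=NOT G1=NOT 1=0 G3=G0|G4=0|1=1 G4=NOT G1=NOT 1=0 -> 00010
State from step 4 equals state from step 2 -> cycle length 2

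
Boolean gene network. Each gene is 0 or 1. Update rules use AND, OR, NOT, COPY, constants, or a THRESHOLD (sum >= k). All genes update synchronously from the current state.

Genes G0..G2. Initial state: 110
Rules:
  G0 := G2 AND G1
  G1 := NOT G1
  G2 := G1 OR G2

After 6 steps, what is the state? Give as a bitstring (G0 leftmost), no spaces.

Step 1: G0=G2&G1=0&1=0 G1=NOT G1=NOT 1=0 G2=G1|G2=1|0=1 -> 001
Step 2: G0=G2&G1=1&0=0 G1=NOT G1=NOT 0=1 G2=G1|G2=0|1=1 -> 011
Step 3: G0=G2&G1=1&1=1 G1=NOT G1=NOT 1=0 G2=G1|G2=1|1=1 -> 101
Step 4: G0=G2&G1=1&0=0 G1=NOT G1=NOT 0=1 G2=G1|G2=0|1=1 -> 011
Step 5: G0=G2&G1=1&1=1 G1=NOT G1=NOT 1=0 G2=G1|G2=1|1=1 -> 101
Step 6: G0=G2&G1=1&0=0 G1=NOT G1=NOT 0=1 G2=G1|G2=0|1=1 -> 011

011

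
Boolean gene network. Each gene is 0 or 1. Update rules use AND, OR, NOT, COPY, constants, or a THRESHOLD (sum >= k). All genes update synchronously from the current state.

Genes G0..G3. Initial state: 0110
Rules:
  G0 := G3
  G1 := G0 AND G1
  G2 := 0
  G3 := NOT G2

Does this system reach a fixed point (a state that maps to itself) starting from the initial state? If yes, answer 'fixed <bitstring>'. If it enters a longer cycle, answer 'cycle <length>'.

Step 0: 0110
Step 1: G0=G3=0 G1=G0&G1=0&1=0 G2=0(const) G3=NOT G2=NOT 1=0 -> 0000
Step 2: G0=G3=0 G1=G0&G1=0&0=0 G2=0(const) G3=NOT G2=NOT 0=1 -> 0001
Step 3: G0=G3=1 G1=G0&G1=0&0=0 G2=0(const) G3=NOT G2=NOT 0=1 -> 1001
Step 4: G0=G3=1 G1=G0&G1=1&0=0 G2=0(const) G3=NOT G2=NOT 0=1 -> 1001
Fixed point reached at step 3: 1001

Answer: fixed 1001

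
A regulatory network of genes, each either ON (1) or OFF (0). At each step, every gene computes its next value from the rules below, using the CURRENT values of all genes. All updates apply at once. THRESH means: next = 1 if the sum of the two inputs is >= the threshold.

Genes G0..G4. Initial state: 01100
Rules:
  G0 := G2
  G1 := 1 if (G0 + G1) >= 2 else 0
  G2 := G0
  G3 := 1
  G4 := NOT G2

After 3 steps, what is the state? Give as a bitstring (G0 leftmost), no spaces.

Step 1: G0=G2=1 G1=(0+1>=2)=0 G2=G0=0 G3=1(const) G4=NOT G2=NOT 1=0 -> 10010
Step 2: G0=G2=0 G1=(1+0>=2)=0 G2=G0=1 G3=1(const) G4=NOT G2=NOT 0=1 -> 00111
Step 3: G0=G2=1 G1=(0+0>=2)=0 G2=G0=0 G3=1(const) G4=NOT G2=NOT 1=0 -> 10010

10010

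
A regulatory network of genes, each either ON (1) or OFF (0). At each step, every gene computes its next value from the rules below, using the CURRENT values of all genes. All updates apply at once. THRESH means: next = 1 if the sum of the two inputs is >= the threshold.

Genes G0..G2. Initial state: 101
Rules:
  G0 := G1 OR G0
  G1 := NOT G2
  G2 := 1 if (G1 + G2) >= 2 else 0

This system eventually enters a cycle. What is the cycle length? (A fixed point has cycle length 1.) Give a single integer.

Step 0: 101
Step 1: G0=G1|G0=0|1=1 G1=NOT G2=NOT 1=0 G2=(0+1>=2)=0 -> 100
Step 2: G0=G1|G0=0|1=1 G1=NOT G2=NOT 0=1 G2=(0+0>=2)=0 -> 110
Step 3: G0=G1|G0=1|1=1 G1=NOT G2=NOT 0=1 G2=(1+0>=2)=0 -> 110
State from step 3 equals state from step 2 -> cycle length 1

Answer: 1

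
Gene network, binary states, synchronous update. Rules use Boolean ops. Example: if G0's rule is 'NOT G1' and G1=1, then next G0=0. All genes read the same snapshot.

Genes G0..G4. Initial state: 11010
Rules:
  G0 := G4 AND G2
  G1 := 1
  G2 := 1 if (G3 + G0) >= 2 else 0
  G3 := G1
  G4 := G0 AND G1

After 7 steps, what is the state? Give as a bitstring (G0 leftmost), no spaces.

Step 1: G0=G4&G2=0&0=0 G1=1(const) G2=(1+1>=2)=1 G3=G1=1 G4=G0&G1=1&1=1 -> 01111
Step 2: G0=G4&G2=1&1=1 G1=1(const) G2=(1+0>=2)=0 G3=G1=1 G4=G0&G1=0&1=0 -> 11010
Step 3: G0=G4&G2=0&0=0 G1=1(const) G2=(1+1>=2)=1 G3=G1=1 G4=G0&G1=1&1=1 -> 01111
Step 4: G0=G4&G2=1&1=1 G1=1(const) G2=(1+0>=2)=0 G3=G1=1 G4=G0&G1=0&1=0 -> 11010
Step 5: G0=G4&G2=0&0=0 G1=1(const) G2=(1+1>=2)=1 G3=G1=1 G4=G0&G1=1&1=1 -> 01111
Step 6: G0=G4&G2=1&1=1 G1=1(const) G2=(1+0>=2)=0 G3=G1=1 G4=G0&G1=0&1=0 -> 11010
Step 7: G0=G4&G2=0&0=0 G1=1(const) G2=(1+1>=2)=1 G3=G1=1 G4=G0&G1=1&1=1 -> 01111

01111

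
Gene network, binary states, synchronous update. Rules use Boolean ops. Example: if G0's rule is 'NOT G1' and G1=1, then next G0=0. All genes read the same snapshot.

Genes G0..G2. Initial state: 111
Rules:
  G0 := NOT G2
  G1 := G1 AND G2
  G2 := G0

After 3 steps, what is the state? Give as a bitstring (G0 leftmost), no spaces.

Step 1: G0=NOT G2=NOT 1=0 G1=G1&G2=1&1=1 G2=G0=1 -> 011
Step 2: G0=NOT G2=NOT 1=0 G1=G1&G2=1&1=1 G2=G0=0 -> 010
Step 3: G0=NOT G2=NOT 0=1 G1=G1&G2=1&0=0 G2=G0=0 -> 100

100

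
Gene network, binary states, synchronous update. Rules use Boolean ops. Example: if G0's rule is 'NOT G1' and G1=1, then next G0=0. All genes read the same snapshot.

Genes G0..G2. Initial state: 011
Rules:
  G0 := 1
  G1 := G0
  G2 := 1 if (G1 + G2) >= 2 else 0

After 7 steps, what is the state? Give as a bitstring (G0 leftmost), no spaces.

Step 1: G0=1(const) G1=G0=0 G2=(1+1>=2)=1 -> 101
Step 2: G0=1(const) G1=G0=1 G2=(0+1>=2)=0 -> 110
Step 3: G0=1(const) G1=G0=1 G2=(1+0>=2)=0 -> 110
Step 4: G0=1(const) G1=G0=1 G2=(1+0>=2)=0 -> 110
Step 5: G0=1(const) G1=G0=1 G2=(1+0>=2)=0 -> 110
Step 6: G0=1(const) G1=G0=1 G2=(1+0>=2)=0 -> 110
Step 7: G0=1(const) G1=G0=1 G2=(1+0>=2)=0 -> 110

110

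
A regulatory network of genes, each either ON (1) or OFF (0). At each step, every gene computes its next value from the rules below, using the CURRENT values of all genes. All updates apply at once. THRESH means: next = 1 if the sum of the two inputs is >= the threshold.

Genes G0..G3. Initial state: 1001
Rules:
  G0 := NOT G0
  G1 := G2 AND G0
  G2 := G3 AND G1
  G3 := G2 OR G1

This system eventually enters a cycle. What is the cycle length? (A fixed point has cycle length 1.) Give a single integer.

Step 0: 1001
Step 1: G0=NOT G0=NOT 1=0 G1=G2&G0=0&1=0 G2=G3&G1=1&0=0 G3=G2|G1=0|0=0 -> 0000
Step 2: G0=NOT G0=NOT 0=1 G1=G2&G0=0&0=0 G2=G3&G1=0&0=0 G3=G2|G1=0|0=0 -> 1000
Step 3: G0=NOT G0=NOT 1=0 G1=G2&G0=0&1=0 G2=G3&G1=0&0=0 G3=G2|G1=0|0=0 -> 0000
State from step 3 equals state from step 1 -> cycle length 2

Answer: 2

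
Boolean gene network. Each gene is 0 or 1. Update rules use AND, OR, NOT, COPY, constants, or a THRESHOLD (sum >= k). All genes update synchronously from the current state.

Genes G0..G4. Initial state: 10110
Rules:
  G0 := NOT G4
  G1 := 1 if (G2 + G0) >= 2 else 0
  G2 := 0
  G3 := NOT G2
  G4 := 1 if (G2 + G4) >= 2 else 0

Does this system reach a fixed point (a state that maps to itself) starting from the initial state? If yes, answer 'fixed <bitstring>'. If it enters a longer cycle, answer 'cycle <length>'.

Answer: fixed 10010

Derivation:
Step 0: 10110
Step 1: G0=NOT G4=NOT 0=1 G1=(1+1>=2)=1 G2=0(const) G3=NOT G2=NOT 1=0 G4=(1+0>=2)=0 -> 11000
Step 2: G0=NOT G4=NOT 0=1 G1=(0+1>=2)=0 G2=0(const) G3=NOT G2=NOT 0=1 G4=(0+0>=2)=0 -> 10010
Step 3: G0=NOT G4=NOT 0=1 G1=(0+1>=2)=0 G2=0(const) G3=NOT G2=NOT 0=1 G4=(0+0>=2)=0 -> 10010
Fixed point reached at step 2: 10010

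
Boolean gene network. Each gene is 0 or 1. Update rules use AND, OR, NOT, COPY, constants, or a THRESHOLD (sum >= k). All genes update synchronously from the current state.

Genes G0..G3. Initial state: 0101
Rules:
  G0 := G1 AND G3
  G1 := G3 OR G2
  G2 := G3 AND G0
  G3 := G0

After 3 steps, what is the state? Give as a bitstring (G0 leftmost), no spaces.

Step 1: G0=G1&G3=1&1=1 G1=G3|G2=1|0=1 G2=G3&G0=1&0=0 G3=G0=0 -> 1100
Step 2: G0=G1&G3=1&0=0 G1=G3|G2=0|0=0 G2=G3&G0=0&1=0 G3=G0=1 -> 0001
Step 3: G0=G1&G3=0&1=0 G1=G3|G2=1|0=1 G2=G3&G0=1&0=0 G3=G0=0 -> 0100

0100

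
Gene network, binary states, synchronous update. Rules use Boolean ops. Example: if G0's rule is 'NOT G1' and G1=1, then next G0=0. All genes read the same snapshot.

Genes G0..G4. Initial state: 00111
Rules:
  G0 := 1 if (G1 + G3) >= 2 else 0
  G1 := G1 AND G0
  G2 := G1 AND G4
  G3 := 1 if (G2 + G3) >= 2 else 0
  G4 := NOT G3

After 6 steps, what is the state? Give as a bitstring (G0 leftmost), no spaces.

Step 1: G0=(0+1>=2)=0 G1=G1&G0=0&0=0 G2=G1&G4=0&1=0 G3=(1+1>=2)=1 G4=NOT G3=NOT 1=0 -> 00010
Step 2: G0=(0+1>=2)=0 G1=G1&G0=0&0=0 G2=G1&G4=0&0=0 G3=(0+1>=2)=0 G4=NOT G3=NOT 1=0 -> 00000
Step 3: G0=(0+0>=2)=0 G1=G1&G0=0&0=0 G2=G1&G4=0&0=0 G3=(0+0>=2)=0 G4=NOT G3=NOT 0=1 -> 00001
Step 4: G0=(0+0>=2)=0 G1=G1&G0=0&0=0 G2=G1&G4=0&1=0 G3=(0+0>=2)=0 G4=NOT G3=NOT 0=1 -> 00001
Step 5: G0=(0+0>=2)=0 G1=G1&G0=0&0=0 G2=G1&G4=0&1=0 G3=(0+0>=2)=0 G4=NOT G3=NOT 0=1 -> 00001
Step 6: G0=(0+0>=2)=0 G1=G1&G0=0&0=0 G2=G1&G4=0&1=0 G3=(0+0>=2)=0 G4=NOT G3=NOT 0=1 -> 00001

00001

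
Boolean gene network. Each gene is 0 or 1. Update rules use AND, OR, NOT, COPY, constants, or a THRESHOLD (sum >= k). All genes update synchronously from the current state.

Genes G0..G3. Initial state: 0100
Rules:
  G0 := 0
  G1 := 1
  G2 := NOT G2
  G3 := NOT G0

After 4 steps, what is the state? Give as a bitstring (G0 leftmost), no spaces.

Step 1: G0=0(const) G1=1(const) G2=NOT G2=NOT 0=1 G3=NOT G0=NOT 0=1 -> 0111
Step 2: G0=0(const) G1=1(const) G2=NOT G2=NOT 1=0 G3=NOT G0=NOT 0=1 -> 0101
Step 3: G0=0(const) G1=1(const) G2=NOT G2=NOT 0=1 G3=NOT G0=NOT 0=1 -> 0111
Step 4: G0=0(const) G1=1(const) G2=NOT G2=NOT 1=0 G3=NOT G0=NOT 0=1 -> 0101

0101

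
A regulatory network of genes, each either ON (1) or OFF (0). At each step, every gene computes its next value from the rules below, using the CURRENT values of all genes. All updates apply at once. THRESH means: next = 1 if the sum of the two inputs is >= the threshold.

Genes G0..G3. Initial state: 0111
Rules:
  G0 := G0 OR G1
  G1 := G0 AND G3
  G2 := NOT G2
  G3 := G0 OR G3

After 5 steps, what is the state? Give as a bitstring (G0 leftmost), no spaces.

Step 1: G0=G0|G1=0|1=1 G1=G0&G3=0&1=0 G2=NOT G2=NOT 1=0 G3=G0|G3=0|1=1 -> 1001
Step 2: G0=G0|G1=1|0=1 G1=G0&G3=1&1=1 G2=NOT G2=NOT 0=1 G3=G0|G3=1|1=1 -> 1111
Step 3: G0=G0|G1=1|1=1 G1=G0&G3=1&1=1 G2=NOT G2=NOT 1=0 G3=G0|G3=1|1=1 -> 1101
Step 4: G0=G0|G1=1|1=1 G1=G0&G3=1&1=1 G2=NOT G2=NOT 0=1 G3=G0|G3=1|1=1 -> 1111
Step 5: G0=G0|G1=1|1=1 G1=G0&G3=1&1=1 G2=NOT G2=NOT 1=0 G3=G0|G3=1|1=1 -> 1101

1101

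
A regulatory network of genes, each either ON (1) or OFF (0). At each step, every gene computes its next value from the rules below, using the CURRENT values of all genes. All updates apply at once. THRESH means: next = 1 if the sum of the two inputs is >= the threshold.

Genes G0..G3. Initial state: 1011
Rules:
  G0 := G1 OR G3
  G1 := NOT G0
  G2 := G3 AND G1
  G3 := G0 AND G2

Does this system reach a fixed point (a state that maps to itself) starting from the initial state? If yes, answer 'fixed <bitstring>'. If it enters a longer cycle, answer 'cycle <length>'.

Answer: cycle 4

Derivation:
Step 0: 1011
Step 1: G0=G1|G3=0|1=1 G1=NOT G0=NOT 1=0 G2=G3&G1=1&0=0 G3=G0&G2=1&1=1 -> 1001
Step 2: G0=G1|G3=0|1=1 G1=NOT G0=NOT 1=0 G2=G3&G1=1&0=0 G3=G0&G2=1&0=0 -> 1000
Step 3: G0=G1|G3=0|0=0 G1=NOT G0=NOT 1=0 G2=G3&G1=0&0=0 G3=G0&G2=1&0=0 -> 0000
Step 4: G0=G1|G3=0|0=0 G1=NOT G0=NOT 0=1 G2=G3&G1=0&0=0 G3=G0&G2=0&0=0 -> 0100
Step 5: G0=G1|G3=1|0=1 G1=NOT G0=NOT 0=1 G2=G3&G1=0&1=0 G3=G0&G2=0&0=0 -> 1100
Step 6: G0=G1|G3=1|0=1 G1=NOT G0=NOT 1=0 G2=G3&G1=0&1=0 G3=G0&G2=1&0=0 -> 1000
Cycle of length 4 starting at step 2 -> no fixed point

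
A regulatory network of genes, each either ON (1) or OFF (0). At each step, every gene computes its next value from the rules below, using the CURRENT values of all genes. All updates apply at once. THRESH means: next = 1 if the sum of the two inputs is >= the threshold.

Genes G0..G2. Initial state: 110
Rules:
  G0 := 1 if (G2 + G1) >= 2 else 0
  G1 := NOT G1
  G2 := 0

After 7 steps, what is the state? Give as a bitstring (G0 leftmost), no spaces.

Step 1: G0=(0+1>=2)=0 G1=NOT G1=NOT 1=0 G2=0(const) -> 000
Step 2: G0=(0+0>=2)=0 G1=NOT G1=NOT 0=1 G2=0(const) -> 010
Step 3: G0=(0+1>=2)=0 G1=NOT G1=NOT 1=0 G2=0(const) -> 000
Step 4: G0=(0+0>=2)=0 G1=NOT G1=NOT 0=1 G2=0(const) -> 010
Step 5: G0=(0+1>=2)=0 G1=NOT G1=NOT 1=0 G2=0(const) -> 000
Step 6: G0=(0+0>=2)=0 G1=NOT G1=NOT 0=1 G2=0(const) -> 010
Step 7: G0=(0+1>=2)=0 G1=NOT G1=NOT 1=0 G2=0(const) -> 000

000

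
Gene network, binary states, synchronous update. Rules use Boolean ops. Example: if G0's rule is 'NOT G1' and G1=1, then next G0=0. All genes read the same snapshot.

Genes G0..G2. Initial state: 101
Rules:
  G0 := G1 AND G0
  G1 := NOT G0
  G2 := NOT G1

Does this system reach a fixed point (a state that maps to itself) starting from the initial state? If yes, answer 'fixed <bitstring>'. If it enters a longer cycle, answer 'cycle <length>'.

Answer: fixed 010

Derivation:
Step 0: 101
Step 1: G0=G1&G0=0&1=0 G1=NOT G0=NOT 1=0 G2=NOT G1=NOT 0=1 -> 001
Step 2: G0=G1&G0=0&0=0 G1=NOT G0=NOT 0=1 G2=NOT G1=NOT 0=1 -> 011
Step 3: G0=G1&G0=1&0=0 G1=NOT G0=NOT 0=1 G2=NOT G1=NOT 1=0 -> 010
Step 4: G0=G1&G0=1&0=0 G1=NOT G0=NOT 0=1 G2=NOT G1=NOT 1=0 -> 010
Fixed point reached at step 3: 010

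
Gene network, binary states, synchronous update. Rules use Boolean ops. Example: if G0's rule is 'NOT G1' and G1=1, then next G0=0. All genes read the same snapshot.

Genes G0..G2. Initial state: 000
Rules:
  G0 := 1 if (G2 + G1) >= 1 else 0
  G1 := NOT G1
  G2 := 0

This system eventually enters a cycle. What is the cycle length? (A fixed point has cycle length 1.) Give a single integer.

Answer: 2

Derivation:
Step 0: 000
Step 1: G0=(0+0>=1)=0 G1=NOT G1=NOT 0=1 G2=0(const) -> 010
Step 2: G0=(0+1>=1)=1 G1=NOT G1=NOT 1=0 G2=0(const) -> 100
Step 3: G0=(0+0>=1)=0 G1=NOT G1=NOT 0=1 G2=0(const) -> 010
State from step 3 equals state from step 1 -> cycle length 2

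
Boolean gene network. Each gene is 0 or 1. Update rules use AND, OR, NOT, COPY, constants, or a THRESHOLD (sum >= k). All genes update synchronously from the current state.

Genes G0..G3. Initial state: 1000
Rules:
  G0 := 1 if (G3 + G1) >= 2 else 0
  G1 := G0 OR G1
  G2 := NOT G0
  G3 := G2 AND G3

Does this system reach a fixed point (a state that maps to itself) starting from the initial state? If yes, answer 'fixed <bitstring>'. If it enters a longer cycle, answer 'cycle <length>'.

Step 0: 1000
Step 1: G0=(0+0>=2)=0 G1=G0|G1=1|0=1 G2=NOT G0=NOT 1=0 G3=G2&G3=0&0=0 -> 0100
Step 2: G0=(0+1>=2)=0 G1=G0|G1=0|1=1 G2=NOT G0=NOT 0=1 G3=G2&G3=0&0=0 -> 0110
Step 3: G0=(0+1>=2)=0 G1=G0|G1=0|1=1 G2=NOT G0=NOT 0=1 G3=G2&G3=1&0=0 -> 0110
Fixed point reached at step 2: 0110

Answer: fixed 0110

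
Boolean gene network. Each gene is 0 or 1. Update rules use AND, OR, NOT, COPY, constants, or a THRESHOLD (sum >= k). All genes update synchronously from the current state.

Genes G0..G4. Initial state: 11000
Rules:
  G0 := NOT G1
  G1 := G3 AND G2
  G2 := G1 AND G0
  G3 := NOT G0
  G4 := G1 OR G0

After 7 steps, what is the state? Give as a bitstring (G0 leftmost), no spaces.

Step 1: G0=NOT G1=NOT 1=0 G1=G3&G2=0&0=0 G2=G1&G0=1&1=1 G3=NOT G0=NOT 1=0 G4=G1|G0=1|1=1 -> 00101
Step 2: G0=NOT G1=NOT 0=1 G1=G3&G2=0&1=0 G2=G1&G0=0&0=0 G3=NOT G0=NOT 0=1 G4=G1|G0=0|0=0 -> 10010
Step 3: G0=NOT G1=NOT 0=1 G1=G3&G2=1&0=0 G2=G1&G0=0&1=0 G3=NOT G0=NOT 1=0 G4=G1|G0=0|1=1 -> 10001
Step 4: G0=NOT G1=NOT 0=1 G1=G3&G2=0&0=0 G2=G1&G0=0&1=0 G3=NOT G0=NOT 1=0 G4=G1|G0=0|1=1 -> 10001
Step 5: G0=NOT G1=NOT 0=1 G1=G3&G2=0&0=0 G2=G1&G0=0&1=0 G3=NOT G0=NOT 1=0 G4=G1|G0=0|1=1 -> 10001
Step 6: G0=NOT G1=NOT 0=1 G1=G3&G2=0&0=0 G2=G1&G0=0&1=0 G3=NOT G0=NOT 1=0 G4=G1|G0=0|1=1 -> 10001
Step 7: G0=NOT G1=NOT 0=1 G1=G3&G2=0&0=0 G2=G1&G0=0&1=0 G3=NOT G0=NOT 1=0 G4=G1|G0=0|1=1 -> 10001

10001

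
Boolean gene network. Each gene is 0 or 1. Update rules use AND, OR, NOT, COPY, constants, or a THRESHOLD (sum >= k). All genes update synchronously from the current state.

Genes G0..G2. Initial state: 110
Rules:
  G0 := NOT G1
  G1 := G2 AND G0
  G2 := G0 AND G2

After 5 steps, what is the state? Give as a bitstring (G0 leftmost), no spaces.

Step 1: G0=NOT G1=NOT 1=0 G1=G2&G0=0&1=0 G2=G0&G2=1&0=0 -> 000
Step 2: G0=NOT G1=NOT 0=1 G1=G2&G0=0&0=0 G2=G0&G2=0&0=0 -> 100
Step 3: G0=NOT G1=NOT 0=1 G1=G2&G0=0&1=0 G2=G0&G2=1&0=0 -> 100
Step 4: G0=NOT G1=NOT 0=1 G1=G2&G0=0&1=0 G2=G0&G2=1&0=0 -> 100
Step 5: G0=NOT G1=NOT 0=1 G1=G2&G0=0&1=0 G2=G0&G2=1&0=0 -> 100

100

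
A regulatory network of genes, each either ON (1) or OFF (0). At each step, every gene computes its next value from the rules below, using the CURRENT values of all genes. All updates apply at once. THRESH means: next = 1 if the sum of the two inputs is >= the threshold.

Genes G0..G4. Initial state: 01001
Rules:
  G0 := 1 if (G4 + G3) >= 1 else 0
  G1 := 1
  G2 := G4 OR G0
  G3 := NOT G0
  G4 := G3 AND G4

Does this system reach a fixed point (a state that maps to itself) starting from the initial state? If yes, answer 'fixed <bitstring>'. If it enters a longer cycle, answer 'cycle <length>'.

Answer: cycle 4

Derivation:
Step 0: 01001
Step 1: G0=(1+0>=1)=1 G1=1(const) G2=G4|G0=1|0=1 G3=NOT G0=NOT 0=1 G4=G3&G4=0&1=0 -> 11110
Step 2: G0=(0+1>=1)=1 G1=1(const) G2=G4|G0=0|1=1 G3=NOT G0=NOT 1=0 G4=G3&G4=1&0=0 -> 11100
Step 3: G0=(0+0>=1)=0 G1=1(const) G2=G4|G0=0|1=1 G3=NOT G0=NOT 1=0 G4=G3&G4=0&0=0 -> 01100
Step 4: G0=(0+0>=1)=0 G1=1(const) G2=G4|G0=0|0=0 G3=NOT G0=NOT 0=1 G4=G3&G4=0&0=0 -> 01010
Step 5: G0=(0+1>=1)=1 G1=1(const) G2=G4|G0=0|0=0 G3=NOT G0=NOT 0=1 G4=G3&G4=1&0=0 -> 11010
Step 6: G0=(0+1>=1)=1 G1=1(const) G2=G4|G0=0|1=1 G3=NOT G0=NOT 1=0 G4=G3&G4=1&0=0 -> 11100
Cycle of length 4 starting at step 2 -> no fixed point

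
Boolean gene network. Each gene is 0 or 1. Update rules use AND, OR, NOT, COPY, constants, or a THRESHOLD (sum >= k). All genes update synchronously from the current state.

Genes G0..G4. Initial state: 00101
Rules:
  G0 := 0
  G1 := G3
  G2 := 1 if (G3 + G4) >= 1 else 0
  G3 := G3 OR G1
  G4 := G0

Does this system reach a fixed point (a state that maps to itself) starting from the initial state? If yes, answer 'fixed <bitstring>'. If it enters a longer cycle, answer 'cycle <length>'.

Step 0: 00101
Step 1: G0=0(const) G1=G3=0 G2=(0+1>=1)=1 G3=G3|G1=0|0=0 G4=G0=0 -> 00100
Step 2: G0=0(const) G1=G3=0 G2=(0+0>=1)=0 G3=G3|G1=0|0=0 G4=G0=0 -> 00000
Step 3: G0=0(const) G1=G3=0 G2=(0+0>=1)=0 G3=G3|G1=0|0=0 G4=G0=0 -> 00000
Fixed point reached at step 2: 00000

Answer: fixed 00000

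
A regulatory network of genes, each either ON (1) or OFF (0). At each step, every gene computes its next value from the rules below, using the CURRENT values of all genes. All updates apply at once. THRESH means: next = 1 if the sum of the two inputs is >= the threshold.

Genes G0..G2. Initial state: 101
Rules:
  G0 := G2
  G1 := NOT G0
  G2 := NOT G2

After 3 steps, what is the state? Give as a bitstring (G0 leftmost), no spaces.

Step 1: G0=G2=1 G1=NOT G0=NOT 1=0 G2=NOT G2=NOT 1=0 -> 100
Step 2: G0=G2=0 G1=NOT G0=NOT 1=0 G2=NOT G2=NOT 0=1 -> 001
Step 3: G0=G2=1 G1=NOT G0=NOT 0=1 G2=NOT G2=NOT 1=0 -> 110

110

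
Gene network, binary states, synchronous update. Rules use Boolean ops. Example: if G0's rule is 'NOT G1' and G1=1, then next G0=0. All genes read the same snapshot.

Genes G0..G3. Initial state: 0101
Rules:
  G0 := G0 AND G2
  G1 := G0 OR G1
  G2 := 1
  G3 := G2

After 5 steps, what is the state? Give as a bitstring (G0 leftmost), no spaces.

Step 1: G0=G0&G2=0&0=0 G1=G0|G1=0|1=1 G2=1(const) G3=G2=0 -> 0110
Step 2: G0=G0&G2=0&1=0 G1=G0|G1=0|1=1 G2=1(const) G3=G2=1 -> 0111
Step 3: G0=G0&G2=0&1=0 G1=G0|G1=0|1=1 G2=1(const) G3=G2=1 -> 0111
Step 4: G0=G0&G2=0&1=0 G1=G0|G1=0|1=1 G2=1(const) G3=G2=1 -> 0111
Step 5: G0=G0&G2=0&1=0 G1=G0|G1=0|1=1 G2=1(const) G3=G2=1 -> 0111

0111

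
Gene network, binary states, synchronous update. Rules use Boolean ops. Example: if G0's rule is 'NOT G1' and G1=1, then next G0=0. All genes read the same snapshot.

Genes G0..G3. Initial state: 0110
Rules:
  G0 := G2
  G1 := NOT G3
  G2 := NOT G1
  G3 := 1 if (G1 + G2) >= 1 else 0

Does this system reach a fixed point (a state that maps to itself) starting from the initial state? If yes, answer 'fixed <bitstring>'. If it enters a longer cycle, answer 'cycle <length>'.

Answer: cycle 3

Derivation:
Step 0: 0110
Step 1: G0=G2=1 G1=NOT G3=NOT 0=1 G2=NOT G1=NOT 1=0 G3=(1+1>=1)=1 -> 1101
Step 2: G0=G2=0 G1=NOT G3=NOT 1=0 G2=NOT G1=NOT 1=0 G3=(1+0>=1)=1 -> 0001
Step 3: G0=G2=0 G1=NOT G3=NOT 1=0 G2=NOT G1=NOT 0=1 G3=(0+0>=1)=0 -> 0010
Step 4: G0=G2=1 G1=NOT G3=NOT 0=1 G2=NOT G1=NOT 0=1 G3=(0+1>=1)=1 -> 1111
Step 5: G0=G2=1 G1=NOT G3=NOT 1=0 G2=NOT G1=NOT 1=0 G3=(1+1>=1)=1 -> 1001
Step 6: G0=G2=0 G1=NOT G3=NOT 1=0 G2=NOT G1=NOT 0=1 G3=(0+0>=1)=0 -> 0010
Cycle of length 3 starting at step 3 -> no fixed point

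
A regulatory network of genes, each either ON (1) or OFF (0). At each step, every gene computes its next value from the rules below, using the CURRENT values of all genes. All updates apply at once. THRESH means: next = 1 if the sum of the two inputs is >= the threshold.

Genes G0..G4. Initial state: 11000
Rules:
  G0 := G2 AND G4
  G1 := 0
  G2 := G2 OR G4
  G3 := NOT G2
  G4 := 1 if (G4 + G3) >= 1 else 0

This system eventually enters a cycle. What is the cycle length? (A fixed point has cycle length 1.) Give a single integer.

Answer: 1

Derivation:
Step 0: 11000
Step 1: G0=G2&G4=0&0=0 G1=0(const) G2=G2|G4=0|0=0 G3=NOT G2=NOT 0=1 G4=(0+0>=1)=0 -> 00010
Step 2: G0=G2&G4=0&0=0 G1=0(const) G2=G2|G4=0|0=0 G3=NOT G2=NOT 0=1 G4=(0+1>=1)=1 -> 00011
Step 3: G0=G2&G4=0&1=0 G1=0(const) G2=G2|G4=0|1=1 G3=NOT G2=NOT 0=1 G4=(1+1>=1)=1 -> 00111
Step 4: G0=G2&G4=1&1=1 G1=0(const) G2=G2|G4=1|1=1 G3=NOT G2=NOT 1=0 G4=(1+1>=1)=1 -> 10101
Step 5: G0=G2&G4=1&1=1 G1=0(const) G2=G2|G4=1|1=1 G3=NOT G2=NOT 1=0 G4=(1+0>=1)=1 -> 10101
State from step 5 equals state from step 4 -> cycle length 1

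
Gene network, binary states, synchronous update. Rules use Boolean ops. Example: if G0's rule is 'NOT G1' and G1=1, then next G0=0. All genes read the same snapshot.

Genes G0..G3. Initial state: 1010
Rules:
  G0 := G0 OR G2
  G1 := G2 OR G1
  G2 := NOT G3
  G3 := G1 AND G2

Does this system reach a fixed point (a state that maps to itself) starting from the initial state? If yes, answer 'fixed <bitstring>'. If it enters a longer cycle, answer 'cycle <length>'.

Answer: cycle 4

Derivation:
Step 0: 1010
Step 1: G0=G0|G2=1|1=1 G1=G2|G1=1|0=1 G2=NOT G3=NOT 0=1 G3=G1&G2=0&1=0 -> 1110
Step 2: G0=G0|G2=1|1=1 G1=G2|G1=1|1=1 G2=NOT G3=NOT 0=1 G3=G1&G2=1&1=1 -> 1111
Step 3: G0=G0|G2=1|1=1 G1=G2|G1=1|1=1 G2=NOT G3=NOT 1=0 G3=G1&G2=1&1=1 -> 1101
Step 4: G0=G0|G2=1|0=1 G1=G2|G1=0|1=1 G2=NOT G3=NOT 1=0 G3=G1&G2=1&0=0 -> 1100
Step 5: G0=G0|G2=1|0=1 G1=G2|G1=0|1=1 G2=NOT G3=NOT 0=1 G3=G1&G2=1&0=0 -> 1110
Cycle of length 4 starting at step 1 -> no fixed point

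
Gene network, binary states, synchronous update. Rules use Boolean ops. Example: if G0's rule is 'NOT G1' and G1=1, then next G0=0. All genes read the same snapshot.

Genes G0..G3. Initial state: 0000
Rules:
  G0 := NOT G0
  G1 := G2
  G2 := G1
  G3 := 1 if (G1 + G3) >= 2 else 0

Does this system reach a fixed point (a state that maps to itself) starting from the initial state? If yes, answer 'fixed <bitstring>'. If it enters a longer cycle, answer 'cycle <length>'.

Answer: cycle 2

Derivation:
Step 0: 0000
Step 1: G0=NOT G0=NOT 0=1 G1=G2=0 G2=G1=0 G3=(0+0>=2)=0 -> 1000
Step 2: G0=NOT G0=NOT 1=0 G1=G2=0 G2=G1=0 G3=(0+0>=2)=0 -> 0000
Cycle of length 2 starting at step 0 -> no fixed point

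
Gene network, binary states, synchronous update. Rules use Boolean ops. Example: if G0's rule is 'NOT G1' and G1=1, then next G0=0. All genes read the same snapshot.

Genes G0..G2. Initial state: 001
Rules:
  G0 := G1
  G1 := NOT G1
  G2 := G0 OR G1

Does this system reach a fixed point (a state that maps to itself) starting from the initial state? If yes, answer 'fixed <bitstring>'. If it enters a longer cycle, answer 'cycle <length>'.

Answer: cycle 2

Derivation:
Step 0: 001
Step 1: G0=G1=0 G1=NOT G1=NOT 0=1 G2=G0|G1=0|0=0 -> 010
Step 2: G0=G1=1 G1=NOT G1=NOT 1=0 G2=G0|G1=0|1=1 -> 101
Step 3: G0=G1=0 G1=NOT G1=NOT 0=1 G2=G0|G1=1|0=1 -> 011
Step 4: G0=G1=1 G1=NOT G1=NOT 1=0 G2=G0|G1=0|1=1 -> 101
Cycle of length 2 starting at step 2 -> no fixed point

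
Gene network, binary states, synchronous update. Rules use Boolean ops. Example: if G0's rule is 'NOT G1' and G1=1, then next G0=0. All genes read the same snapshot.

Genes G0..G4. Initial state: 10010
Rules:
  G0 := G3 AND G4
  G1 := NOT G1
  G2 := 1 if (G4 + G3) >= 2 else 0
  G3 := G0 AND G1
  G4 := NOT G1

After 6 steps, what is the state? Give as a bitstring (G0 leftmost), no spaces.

Step 1: G0=G3&G4=1&0=0 G1=NOT G1=NOT 0=1 G2=(0+1>=2)=0 G3=G0&G1=1&0=0 G4=NOT G1=NOT 0=1 -> 01001
Step 2: G0=G3&G4=0&1=0 G1=NOT G1=NOT 1=0 G2=(1+0>=2)=0 G3=G0&G1=0&1=0 G4=NOT G1=NOT 1=0 -> 00000
Step 3: G0=G3&G4=0&0=0 G1=NOT G1=NOT 0=1 G2=(0+0>=2)=0 G3=G0&G1=0&0=0 G4=NOT G1=NOT 0=1 -> 01001
Step 4: G0=G3&G4=0&1=0 G1=NOT G1=NOT 1=0 G2=(1+0>=2)=0 G3=G0&G1=0&1=0 G4=NOT G1=NOT 1=0 -> 00000
Step 5: G0=G3&G4=0&0=0 G1=NOT G1=NOT 0=1 G2=(0+0>=2)=0 G3=G0&G1=0&0=0 G4=NOT G1=NOT 0=1 -> 01001
Step 6: G0=G3&G4=0&1=0 G1=NOT G1=NOT 1=0 G2=(1+0>=2)=0 G3=G0&G1=0&1=0 G4=NOT G1=NOT 1=0 -> 00000

00000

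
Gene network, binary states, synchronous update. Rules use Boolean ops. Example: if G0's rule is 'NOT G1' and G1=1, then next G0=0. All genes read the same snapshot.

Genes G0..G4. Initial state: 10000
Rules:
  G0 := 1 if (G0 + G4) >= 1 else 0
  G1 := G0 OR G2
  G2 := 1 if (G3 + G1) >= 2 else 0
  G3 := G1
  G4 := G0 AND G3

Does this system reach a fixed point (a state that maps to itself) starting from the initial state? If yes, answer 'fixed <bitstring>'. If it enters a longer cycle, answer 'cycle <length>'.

Step 0: 10000
Step 1: G0=(1+0>=1)=1 G1=G0|G2=1|0=1 G2=(0+0>=2)=0 G3=G1=0 G4=G0&G3=1&0=0 -> 11000
Step 2: G0=(1+0>=1)=1 G1=G0|G2=1|0=1 G2=(0+1>=2)=0 G3=G1=1 G4=G0&G3=1&0=0 -> 11010
Step 3: G0=(1+0>=1)=1 G1=G0|G2=1|0=1 G2=(1+1>=2)=1 G3=G1=1 G4=G0&G3=1&1=1 -> 11111
Step 4: G0=(1+1>=1)=1 G1=G0|G2=1|1=1 G2=(1+1>=2)=1 G3=G1=1 G4=G0&G3=1&1=1 -> 11111
Fixed point reached at step 3: 11111

Answer: fixed 11111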